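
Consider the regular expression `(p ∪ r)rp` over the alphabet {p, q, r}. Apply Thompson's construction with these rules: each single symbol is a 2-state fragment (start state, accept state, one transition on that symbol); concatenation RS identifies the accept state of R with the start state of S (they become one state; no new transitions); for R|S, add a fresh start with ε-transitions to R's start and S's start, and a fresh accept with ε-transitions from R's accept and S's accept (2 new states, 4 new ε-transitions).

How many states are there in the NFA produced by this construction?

8

Bottom-up over the parse tree:
Each of the 4 symbol leaves contributes a 2-state fragment.
  p ∪ r → 6 states
  (p ∪ r)rp → 8 states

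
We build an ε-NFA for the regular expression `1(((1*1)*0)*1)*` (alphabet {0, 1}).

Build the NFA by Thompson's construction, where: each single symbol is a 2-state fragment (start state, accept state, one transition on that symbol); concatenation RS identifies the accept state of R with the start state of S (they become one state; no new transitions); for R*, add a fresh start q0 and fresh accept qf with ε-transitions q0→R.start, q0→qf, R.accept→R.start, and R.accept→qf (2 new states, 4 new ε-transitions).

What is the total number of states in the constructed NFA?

By structural recursion:
Each of the 5 symbol leaves contributes a 2-state fragment.
  1* → 4 states
  1*1 → 5 states
  (1*1)* → 7 states
  (1*1)*0 → 8 states
  ((1*1)*0)* → 10 states
  ((1*1)*0)*1 → 11 states
  (((1*1)*0)*1)* → 13 states
  1(((1*1)*0)*1)* → 14 states

14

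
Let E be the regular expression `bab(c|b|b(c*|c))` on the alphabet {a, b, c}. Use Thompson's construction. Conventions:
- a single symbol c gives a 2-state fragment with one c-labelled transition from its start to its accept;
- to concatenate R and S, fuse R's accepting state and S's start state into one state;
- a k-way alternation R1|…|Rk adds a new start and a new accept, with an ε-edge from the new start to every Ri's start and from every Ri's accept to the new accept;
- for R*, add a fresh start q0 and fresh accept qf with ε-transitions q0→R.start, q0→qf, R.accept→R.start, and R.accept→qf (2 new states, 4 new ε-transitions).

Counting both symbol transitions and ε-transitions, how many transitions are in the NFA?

22

Per subexpression:
Each of the 8 symbol leaves contributes 1 transition (1 symbol, 0 ε).
  c* : 5 transitions (1 symbol, 4 ε)
  c*|c : 10 transitions (2 symbol, 8 ε)
  b(c*|c) : 11 transitions (3 symbol, 8 ε)
  c|b|b(c*|c) : 19 transitions (5 symbol, 14 ε)
  bab(c|b|b(c*|c)) : 22 transitions (8 symbol, 14 ε)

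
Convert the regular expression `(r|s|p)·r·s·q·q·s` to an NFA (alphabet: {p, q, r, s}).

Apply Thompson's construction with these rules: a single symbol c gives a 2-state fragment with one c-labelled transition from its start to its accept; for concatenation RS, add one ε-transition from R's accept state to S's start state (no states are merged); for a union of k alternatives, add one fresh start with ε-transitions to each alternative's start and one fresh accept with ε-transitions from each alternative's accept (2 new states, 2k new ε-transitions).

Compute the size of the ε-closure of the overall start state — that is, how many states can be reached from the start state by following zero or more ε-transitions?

Let C(F) = |ε-closure(F.start)| within fragment F, and note whether F accepts ε. Symbol fragments have C = 1 and do not accept ε. Then:
  r|s|p — new start ε-reaches every alternative's start; none of them accept ε, so the new accept is not reached: C = 1 + 1 + 1 + 1 = 4
  (r|s|p)·r·s·q·q·s — same as the first factor's closure: C = 4

4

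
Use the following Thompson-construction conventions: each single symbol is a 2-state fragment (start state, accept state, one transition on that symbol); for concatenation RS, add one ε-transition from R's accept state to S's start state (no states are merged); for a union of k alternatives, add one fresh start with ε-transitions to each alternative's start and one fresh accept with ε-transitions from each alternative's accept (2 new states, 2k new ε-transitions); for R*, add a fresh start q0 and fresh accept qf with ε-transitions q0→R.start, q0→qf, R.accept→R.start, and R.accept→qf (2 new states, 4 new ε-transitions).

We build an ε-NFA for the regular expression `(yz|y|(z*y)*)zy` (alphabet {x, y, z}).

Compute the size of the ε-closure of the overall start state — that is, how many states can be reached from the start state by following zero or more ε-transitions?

11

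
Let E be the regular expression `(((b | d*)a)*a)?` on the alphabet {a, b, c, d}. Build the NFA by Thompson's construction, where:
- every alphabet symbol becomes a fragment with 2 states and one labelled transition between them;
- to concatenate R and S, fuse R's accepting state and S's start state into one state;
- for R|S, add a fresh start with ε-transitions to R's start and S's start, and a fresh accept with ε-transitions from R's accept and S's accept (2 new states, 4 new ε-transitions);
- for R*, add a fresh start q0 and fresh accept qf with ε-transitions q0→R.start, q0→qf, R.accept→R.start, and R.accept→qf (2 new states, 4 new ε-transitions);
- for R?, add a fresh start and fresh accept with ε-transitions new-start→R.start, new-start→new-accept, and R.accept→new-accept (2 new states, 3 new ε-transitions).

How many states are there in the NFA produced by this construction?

Building bottom-up:
Each of the 4 symbol leaves contributes a 2-state fragment.
  d* = 4 states
  b | d* = 8 states
  (b | d*)a = 9 states
  ((b | d*)a)* = 11 states
  ((b | d*)a)*a = 12 states
  (((b | d*)a)*a)? = 14 states

14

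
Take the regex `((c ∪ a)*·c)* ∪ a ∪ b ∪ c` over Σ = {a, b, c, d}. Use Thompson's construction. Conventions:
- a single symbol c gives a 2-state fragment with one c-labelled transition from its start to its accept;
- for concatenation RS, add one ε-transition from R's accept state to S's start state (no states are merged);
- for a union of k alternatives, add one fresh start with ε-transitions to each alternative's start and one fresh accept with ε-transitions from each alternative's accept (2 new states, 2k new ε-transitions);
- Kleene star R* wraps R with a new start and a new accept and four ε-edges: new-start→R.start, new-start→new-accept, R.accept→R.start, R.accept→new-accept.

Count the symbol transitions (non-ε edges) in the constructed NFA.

Bottom-up over the parse tree:
Each of the 6 symbol leaves contributes exactly 1 symbol transition.
  c ∪ a = 2 symbol transitions
  (c ∪ a)* = 2 symbol transitions
  (c ∪ a)*·c = 3 symbol transitions
  ((c ∪ a)*·c)* = 3 symbol transitions
  ((c ∪ a)*·c)* ∪ a ∪ b ∪ c = 6 symbol transitions

6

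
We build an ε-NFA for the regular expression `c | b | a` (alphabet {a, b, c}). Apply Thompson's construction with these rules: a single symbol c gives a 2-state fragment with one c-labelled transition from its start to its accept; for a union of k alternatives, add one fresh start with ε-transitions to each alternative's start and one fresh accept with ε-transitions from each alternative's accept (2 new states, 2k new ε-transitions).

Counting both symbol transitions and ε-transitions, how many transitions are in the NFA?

9

Bottom-up over the parse tree:
Each of the 3 symbol leaves contributes 1 transition (1 symbol, 0 ε).
  c | b | a → 9 transitions (3 symbol, 6 ε)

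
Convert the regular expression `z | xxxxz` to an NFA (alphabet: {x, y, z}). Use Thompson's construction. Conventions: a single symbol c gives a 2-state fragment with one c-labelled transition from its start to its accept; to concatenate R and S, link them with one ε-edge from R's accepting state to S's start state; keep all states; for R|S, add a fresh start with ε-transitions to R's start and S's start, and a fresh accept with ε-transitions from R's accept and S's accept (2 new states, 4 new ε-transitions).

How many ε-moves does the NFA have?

8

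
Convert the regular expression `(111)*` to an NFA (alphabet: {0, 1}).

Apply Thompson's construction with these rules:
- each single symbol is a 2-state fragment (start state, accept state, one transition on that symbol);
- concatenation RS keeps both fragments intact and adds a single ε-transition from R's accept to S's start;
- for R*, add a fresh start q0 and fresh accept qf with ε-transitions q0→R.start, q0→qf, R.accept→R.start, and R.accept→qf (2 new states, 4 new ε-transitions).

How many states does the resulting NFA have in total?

By structural recursion:
Each of the 3 symbol leaves contributes a 2-state fragment.
  111 : 6 states
  (111)* : 8 states

8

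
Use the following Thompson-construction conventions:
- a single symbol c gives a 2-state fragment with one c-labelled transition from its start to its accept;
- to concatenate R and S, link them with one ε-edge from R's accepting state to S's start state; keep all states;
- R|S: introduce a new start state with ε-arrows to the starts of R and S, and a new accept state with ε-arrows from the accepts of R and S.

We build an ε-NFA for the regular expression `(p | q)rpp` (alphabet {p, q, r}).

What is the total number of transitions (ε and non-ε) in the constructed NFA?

Recursing over subexpressions:
Each of the 5 symbol leaves contributes 1 transition (1 symbol, 0 ε).
  p | q : 6 transitions (2 symbol, 4 ε)
  (p | q)rpp : 12 transitions (5 symbol, 7 ε)

12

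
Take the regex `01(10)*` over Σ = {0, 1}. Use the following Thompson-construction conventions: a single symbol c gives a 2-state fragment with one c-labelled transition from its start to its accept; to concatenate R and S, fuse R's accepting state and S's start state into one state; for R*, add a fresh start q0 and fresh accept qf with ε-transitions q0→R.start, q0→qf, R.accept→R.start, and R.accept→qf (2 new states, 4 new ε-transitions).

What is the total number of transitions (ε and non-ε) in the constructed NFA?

Building bottom-up:
Each of the 4 symbol leaves contributes 1 transition (1 symbol, 0 ε).
  10 — 2 transitions (2 symbol, 0 ε)
  (10)* — 6 transitions (2 symbol, 4 ε)
  01(10)* — 8 transitions (4 symbol, 4 ε)

8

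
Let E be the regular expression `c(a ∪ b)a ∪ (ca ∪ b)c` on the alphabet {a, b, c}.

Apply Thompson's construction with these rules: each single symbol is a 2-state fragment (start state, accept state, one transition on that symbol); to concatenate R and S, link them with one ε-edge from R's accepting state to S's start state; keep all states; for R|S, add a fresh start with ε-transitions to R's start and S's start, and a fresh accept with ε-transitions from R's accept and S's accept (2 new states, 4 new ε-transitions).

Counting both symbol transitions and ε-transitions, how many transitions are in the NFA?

Recursing over subexpressions:
Each of the 8 symbol leaves contributes 1 transition (1 symbol, 0 ε).
  a ∪ b : 6 transitions (2 symbol, 4 ε)
  c(a ∪ b)a : 10 transitions (4 symbol, 6 ε)
  ca : 3 transitions (2 symbol, 1 ε)
  ca ∪ b : 8 transitions (3 symbol, 5 ε)
  (ca ∪ b)c : 10 transitions (4 symbol, 6 ε)
  c(a ∪ b)a ∪ (ca ∪ b)c : 24 transitions (8 symbol, 16 ε)

24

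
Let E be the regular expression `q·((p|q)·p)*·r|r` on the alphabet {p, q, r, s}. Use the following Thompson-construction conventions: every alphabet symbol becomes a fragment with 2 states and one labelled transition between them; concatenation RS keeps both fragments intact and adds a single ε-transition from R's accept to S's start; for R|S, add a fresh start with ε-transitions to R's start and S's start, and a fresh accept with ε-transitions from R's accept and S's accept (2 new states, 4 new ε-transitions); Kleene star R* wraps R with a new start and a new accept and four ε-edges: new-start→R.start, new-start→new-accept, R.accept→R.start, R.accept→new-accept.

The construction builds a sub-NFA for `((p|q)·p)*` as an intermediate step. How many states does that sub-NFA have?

10

Fragment for `((p|q)·p)*`:
Each of the 3 symbol leaves contributes a 2-state fragment.
  p|q → 6 states
  (p|q)·p → 8 states
  ((p|q)·p)* → 10 states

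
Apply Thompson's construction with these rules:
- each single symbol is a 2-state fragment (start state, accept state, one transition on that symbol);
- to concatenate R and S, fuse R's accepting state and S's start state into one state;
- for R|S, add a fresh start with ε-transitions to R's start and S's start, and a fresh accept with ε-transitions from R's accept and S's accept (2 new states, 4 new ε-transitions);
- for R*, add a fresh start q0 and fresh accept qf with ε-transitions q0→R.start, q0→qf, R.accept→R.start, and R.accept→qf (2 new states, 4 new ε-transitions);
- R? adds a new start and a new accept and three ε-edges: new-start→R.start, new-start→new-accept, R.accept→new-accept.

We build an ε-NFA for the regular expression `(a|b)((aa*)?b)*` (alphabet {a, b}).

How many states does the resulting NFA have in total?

15

By structural recursion:
Each of the 5 symbol leaves contributes a 2-state fragment.
  a|b = 6 states
  a* = 4 states
  aa* = 5 states
  (aa*)? = 7 states
  (aa*)?b = 8 states
  ((aa*)?b)* = 10 states
  (a|b)((aa*)?b)* = 15 states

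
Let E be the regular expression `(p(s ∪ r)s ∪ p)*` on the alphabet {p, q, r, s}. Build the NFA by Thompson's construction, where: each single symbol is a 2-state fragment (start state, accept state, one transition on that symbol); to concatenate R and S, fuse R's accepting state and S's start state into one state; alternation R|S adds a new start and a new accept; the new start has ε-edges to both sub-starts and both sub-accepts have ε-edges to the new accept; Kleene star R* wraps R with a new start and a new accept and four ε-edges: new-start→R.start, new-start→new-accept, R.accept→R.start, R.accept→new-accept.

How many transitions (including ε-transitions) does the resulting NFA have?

17

Per subexpression:
Each of the 5 symbol leaves contributes 1 transition (1 symbol, 0 ε).
  s ∪ r : 6 transitions (2 symbol, 4 ε)
  p(s ∪ r)s : 8 transitions (4 symbol, 4 ε)
  p(s ∪ r)s ∪ p : 13 transitions (5 symbol, 8 ε)
  (p(s ∪ r)s ∪ p)* : 17 transitions (5 symbol, 12 ε)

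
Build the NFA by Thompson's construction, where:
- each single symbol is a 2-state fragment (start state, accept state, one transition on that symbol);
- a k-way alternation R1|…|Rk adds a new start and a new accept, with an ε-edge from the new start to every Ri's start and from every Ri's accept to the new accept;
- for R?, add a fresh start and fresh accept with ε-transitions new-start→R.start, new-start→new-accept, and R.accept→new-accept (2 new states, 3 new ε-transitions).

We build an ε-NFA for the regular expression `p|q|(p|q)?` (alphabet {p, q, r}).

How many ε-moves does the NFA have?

13

Bottom-up over the parse tree:
Each of the 4 symbol leaves contributes 0 ε-transitions.
  p|q — 4 ε-transitions
  (p|q)? — 7 ε-transitions
  p|q|(p|q)? — 13 ε-transitions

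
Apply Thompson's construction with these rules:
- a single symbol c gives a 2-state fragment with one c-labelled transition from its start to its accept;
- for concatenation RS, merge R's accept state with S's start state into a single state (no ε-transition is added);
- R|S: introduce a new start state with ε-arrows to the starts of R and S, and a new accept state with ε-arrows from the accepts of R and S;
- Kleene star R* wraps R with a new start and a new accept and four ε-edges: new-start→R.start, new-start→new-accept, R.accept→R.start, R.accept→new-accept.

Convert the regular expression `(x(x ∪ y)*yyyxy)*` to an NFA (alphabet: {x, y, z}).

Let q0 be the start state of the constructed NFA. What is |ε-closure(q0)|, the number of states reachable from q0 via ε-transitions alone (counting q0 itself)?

Work bottom-up. For each fragment F, track |ε-closure(F.start)| and whether F's accept lies in that closure (i.e. whether F accepts ε). A single-symbol fragment has closure size 1 and does not accept ε.
  x ∪ y → |closure| = 1 + 1 + 1 = 3 (the new accept is not ε-reachable since no branch accepts ε)
  (x ∪ y)* → new start has ε-edges to the inner start and to the new accept, so |closure| = 2 + 3 = 5
  x(x ∪ y)*yyyxy → same as the first factor's closure: |closure| = 1
  (x(x ∪ y)*yyyxy)* → |closure| = 1 (new start) + 1 (body) + 1 (new accept) = 3

3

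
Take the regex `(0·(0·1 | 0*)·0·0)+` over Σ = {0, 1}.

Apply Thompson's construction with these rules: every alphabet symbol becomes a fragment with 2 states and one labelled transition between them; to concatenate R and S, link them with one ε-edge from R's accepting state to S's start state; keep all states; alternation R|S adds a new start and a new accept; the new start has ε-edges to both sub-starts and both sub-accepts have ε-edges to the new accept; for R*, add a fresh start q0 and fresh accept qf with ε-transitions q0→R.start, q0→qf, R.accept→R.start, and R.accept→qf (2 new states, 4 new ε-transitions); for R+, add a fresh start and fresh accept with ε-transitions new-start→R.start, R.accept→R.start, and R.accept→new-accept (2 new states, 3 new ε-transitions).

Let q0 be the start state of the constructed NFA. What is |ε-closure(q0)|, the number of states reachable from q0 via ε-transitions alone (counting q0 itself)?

2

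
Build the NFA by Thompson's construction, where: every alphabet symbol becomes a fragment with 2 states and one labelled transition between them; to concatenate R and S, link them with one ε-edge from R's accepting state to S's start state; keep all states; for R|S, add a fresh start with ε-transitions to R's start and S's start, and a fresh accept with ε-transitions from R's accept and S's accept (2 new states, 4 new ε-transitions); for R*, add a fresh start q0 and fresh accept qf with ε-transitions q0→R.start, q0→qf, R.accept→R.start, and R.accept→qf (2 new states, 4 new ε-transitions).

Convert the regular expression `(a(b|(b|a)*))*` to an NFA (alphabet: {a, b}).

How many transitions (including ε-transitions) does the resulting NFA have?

21

By structural recursion:
Each of the 4 symbol leaves contributes 1 transition (1 symbol, 0 ε).
  b|a — 6 transitions (2 symbol, 4 ε)
  (b|a)* — 10 transitions (2 symbol, 8 ε)
  b|(b|a)* — 15 transitions (3 symbol, 12 ε)
  a(b|(b|a)*) — 17 transitions (4 symbol, 13 ε)
  (a(b|(b|a)*))* — 21 transitions (4 symbol, 17 ε)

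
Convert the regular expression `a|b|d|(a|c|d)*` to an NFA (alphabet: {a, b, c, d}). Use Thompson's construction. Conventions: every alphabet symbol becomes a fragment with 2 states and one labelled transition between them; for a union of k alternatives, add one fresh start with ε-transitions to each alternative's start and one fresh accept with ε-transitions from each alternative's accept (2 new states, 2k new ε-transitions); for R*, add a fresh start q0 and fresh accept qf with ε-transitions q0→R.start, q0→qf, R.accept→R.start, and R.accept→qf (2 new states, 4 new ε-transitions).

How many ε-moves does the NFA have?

18

Bottom-up over the parse tree:
Each of the 6 symbol leaves contributes 0 ε-transitions.
  a|c|d = 6 ε-transitions
  (a|c|d)* = 10 ε-transitions
  a|b|d|(a|c|d)* = 18 ε-transitions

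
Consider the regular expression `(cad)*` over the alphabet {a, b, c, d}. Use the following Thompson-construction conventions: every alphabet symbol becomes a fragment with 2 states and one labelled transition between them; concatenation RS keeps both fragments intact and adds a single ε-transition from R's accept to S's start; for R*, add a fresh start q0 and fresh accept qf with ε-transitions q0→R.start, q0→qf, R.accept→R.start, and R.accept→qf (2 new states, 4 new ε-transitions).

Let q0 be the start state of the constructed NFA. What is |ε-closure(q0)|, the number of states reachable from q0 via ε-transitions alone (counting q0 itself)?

Compute the ε-closure size of each fragment's start state recursively; a symbol fragment's start has no outgoing ε-edge, so its closure is just itself (size 1).
  cad : same as the first factor's closure: C = 1
  (cad)* : the star's fresh start ε-reaches both the body's start and the fresh accept: C = 2 + 1 = 3

3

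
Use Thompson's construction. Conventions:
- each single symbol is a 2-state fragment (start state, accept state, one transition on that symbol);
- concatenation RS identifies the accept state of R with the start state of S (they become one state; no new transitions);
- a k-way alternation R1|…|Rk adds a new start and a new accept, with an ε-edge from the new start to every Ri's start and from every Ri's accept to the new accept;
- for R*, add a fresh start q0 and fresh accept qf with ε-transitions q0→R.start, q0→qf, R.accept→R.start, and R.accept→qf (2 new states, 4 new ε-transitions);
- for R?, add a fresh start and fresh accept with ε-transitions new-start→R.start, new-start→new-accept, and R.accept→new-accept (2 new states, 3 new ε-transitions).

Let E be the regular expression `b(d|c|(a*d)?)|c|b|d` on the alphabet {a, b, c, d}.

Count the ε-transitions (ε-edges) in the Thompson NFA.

21

Bottom-up over the parse tree:
Each of the 8 symbol leaves contributes 0 ε-transitions.
  a* = 4 ε-transitions
  a*d = 4 ε-transitions
  (a*d)? = 7 ε-transitions
  d|c|(a*d)? = 13 ε-transitions
  b(d|c|(a*d)?) = 13 ε-transitions
  b(d|c|(a*d)?)|c|b|d = 21 ε-transitions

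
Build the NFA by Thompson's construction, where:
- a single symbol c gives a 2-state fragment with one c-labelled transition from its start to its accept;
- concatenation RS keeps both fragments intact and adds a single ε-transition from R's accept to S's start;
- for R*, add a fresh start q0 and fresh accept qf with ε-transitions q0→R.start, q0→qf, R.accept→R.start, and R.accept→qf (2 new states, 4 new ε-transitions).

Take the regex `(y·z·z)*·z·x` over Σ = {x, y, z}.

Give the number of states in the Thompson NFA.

By structural recursion:
Each of the 5 symbol leaves contributes a 2-state fragment.
  y·z·z = 6 states
  (y·z·z)* = 8 states
  (y·z·z)*·z·x = 12 states

12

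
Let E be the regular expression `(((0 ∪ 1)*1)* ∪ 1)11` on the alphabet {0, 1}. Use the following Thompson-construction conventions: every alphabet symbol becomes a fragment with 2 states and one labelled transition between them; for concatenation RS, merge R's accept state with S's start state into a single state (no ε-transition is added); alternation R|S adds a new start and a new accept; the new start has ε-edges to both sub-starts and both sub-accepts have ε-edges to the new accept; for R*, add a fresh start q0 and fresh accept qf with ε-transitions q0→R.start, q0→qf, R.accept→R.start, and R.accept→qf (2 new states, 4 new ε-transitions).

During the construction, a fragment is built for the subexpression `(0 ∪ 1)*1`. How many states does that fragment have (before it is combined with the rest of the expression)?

9

Fragment for `(0 ∪ 1)*1`:
Each of the 3 symbol leaves contributes a 2-state fragment.
  0 ∪ 1 : 6 states
  (0 ∪ 1)* : 8 states
  (0 ∪ 1)*1 : 9 states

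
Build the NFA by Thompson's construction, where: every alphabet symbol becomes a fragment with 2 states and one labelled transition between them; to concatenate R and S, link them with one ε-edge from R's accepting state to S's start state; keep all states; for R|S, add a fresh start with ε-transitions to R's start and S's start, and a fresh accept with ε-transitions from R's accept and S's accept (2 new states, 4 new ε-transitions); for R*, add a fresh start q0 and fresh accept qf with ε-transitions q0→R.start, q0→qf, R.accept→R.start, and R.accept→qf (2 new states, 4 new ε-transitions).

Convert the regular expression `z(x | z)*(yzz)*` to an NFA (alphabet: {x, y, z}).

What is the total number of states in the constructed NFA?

Recursing over subexpressions:
Each of the 6 symbol leaves contributes a 2-state fragment.
  x | z : 6 states
  (x | z)* : 8 states
  yzz : 6 states
  (yzz)* : 8 states
  z(x | z)*(yzz)* : 18 states

18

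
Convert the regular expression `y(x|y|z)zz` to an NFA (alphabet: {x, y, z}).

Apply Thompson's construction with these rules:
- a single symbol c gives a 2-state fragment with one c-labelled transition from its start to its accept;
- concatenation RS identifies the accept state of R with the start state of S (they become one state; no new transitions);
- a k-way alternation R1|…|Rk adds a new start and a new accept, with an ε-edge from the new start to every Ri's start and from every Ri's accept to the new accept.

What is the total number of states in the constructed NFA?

Bottom-up over the parse tree:
Each of the 6 symbol leaves contributes a 2-state fragment.
  x|y|z → 8 states
  y(x|y|z)zz → 11 states

11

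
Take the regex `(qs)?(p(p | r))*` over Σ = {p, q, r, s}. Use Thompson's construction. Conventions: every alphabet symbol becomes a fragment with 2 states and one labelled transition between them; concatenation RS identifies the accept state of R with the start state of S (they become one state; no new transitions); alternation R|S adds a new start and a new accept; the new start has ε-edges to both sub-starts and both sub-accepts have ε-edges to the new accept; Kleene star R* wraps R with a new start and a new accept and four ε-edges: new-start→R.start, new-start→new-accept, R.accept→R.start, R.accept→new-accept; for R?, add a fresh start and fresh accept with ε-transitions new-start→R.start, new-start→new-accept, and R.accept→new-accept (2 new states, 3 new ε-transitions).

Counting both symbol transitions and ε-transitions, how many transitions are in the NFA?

16

Per subexpression:
Each of the 5 symbol leaves contributes 1 transition (1 symbol, 0 ε).
  qs — 2 transitions (2 symbol, 0 ε)
  (qs)? — 5 transitions (2 symbol, 3 ε)
  p | r — 6 transitions (2 symbol, 4 ε)
  p(p | r) — 7 transitions (3 symbol, 4 ε)
  (p(p | r))* — 11 transitions (3 symbol, 8 ε)
  (qs)?(p(p | r))* — 16 transitions (5 symbol, 11 ε)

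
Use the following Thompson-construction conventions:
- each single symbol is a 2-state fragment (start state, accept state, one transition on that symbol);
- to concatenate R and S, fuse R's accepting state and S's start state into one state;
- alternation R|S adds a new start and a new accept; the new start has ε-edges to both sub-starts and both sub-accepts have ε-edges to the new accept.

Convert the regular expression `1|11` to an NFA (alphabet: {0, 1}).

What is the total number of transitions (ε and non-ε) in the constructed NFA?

Building bottom-up:
Each of the 3 symbol leaves contributes 1 transition (1 symbol, 0 ε).
  11 = 2 transitions (2 symbol, 0 ε)
  1|11 = 7 transitions (3 symbol, 4 ε)

7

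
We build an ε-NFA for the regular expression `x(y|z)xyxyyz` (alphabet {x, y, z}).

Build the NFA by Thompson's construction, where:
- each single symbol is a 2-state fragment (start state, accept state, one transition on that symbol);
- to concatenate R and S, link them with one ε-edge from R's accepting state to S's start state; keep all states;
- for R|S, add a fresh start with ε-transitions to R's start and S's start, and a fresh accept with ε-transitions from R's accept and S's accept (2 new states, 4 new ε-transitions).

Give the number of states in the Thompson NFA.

Per subexpression:
Each of the 9 symbol leaves contributes a 2-state fragment.
  y|z → 6 states
  x(y|z)xyxyyz → 20 states

20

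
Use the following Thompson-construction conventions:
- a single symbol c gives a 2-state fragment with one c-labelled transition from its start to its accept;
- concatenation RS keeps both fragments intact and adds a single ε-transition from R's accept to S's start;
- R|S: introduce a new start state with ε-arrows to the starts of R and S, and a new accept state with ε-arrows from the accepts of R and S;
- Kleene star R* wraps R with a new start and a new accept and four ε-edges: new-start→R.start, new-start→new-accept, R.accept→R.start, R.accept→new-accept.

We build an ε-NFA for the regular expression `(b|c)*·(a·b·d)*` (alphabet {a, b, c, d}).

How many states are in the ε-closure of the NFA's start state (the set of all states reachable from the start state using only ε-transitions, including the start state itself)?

8

Let C(F) = |ε-closure(F.start)| within fragment F, and note whether F accepts ε. Symbol fragments have C = 1 and do not accept ε. Then:
  b|c : C = 1 + 1 + 1 = 3 (the new accept is not ε-reachable since no branch accepts ε)
  (b|c)* : new start has ε-edges to the inner start and to the new accept, so C = 2 + 3 = 5
  a·b·d : same as the first factor's closure: C = 1
  (a·b·d)* : C = 1 (new start) + 1 (body) + 1 (new accept) = 3
  (b|c)*·(a·b·d)* : the left operand accepts ε, so the closure extends into the next operand (via the concat ε-link); C = 5 + 3 = 8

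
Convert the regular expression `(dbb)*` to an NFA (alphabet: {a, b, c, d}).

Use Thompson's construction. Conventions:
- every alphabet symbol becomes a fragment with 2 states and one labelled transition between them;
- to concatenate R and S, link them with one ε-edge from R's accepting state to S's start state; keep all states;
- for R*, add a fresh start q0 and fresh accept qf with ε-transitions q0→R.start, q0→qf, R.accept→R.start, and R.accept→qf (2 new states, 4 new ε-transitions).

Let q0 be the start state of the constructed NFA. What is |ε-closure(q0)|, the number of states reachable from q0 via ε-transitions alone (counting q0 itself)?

3

Work bottom-up. For each fragment F, track |ε-closure(F.start)| and whether F's accept lies in that closure (i.e. whether F accepts ε). A single-symbol fragment has closure size 1 and does not accept ε.
  dbb : |ε-closure| equals the left operand's closure size = 1 (its accept is not ε-reachable, so the closure stops there)
  (dbb)* : new start has ε-edges to the inner start and to the new accept, so |ε-closure| = 2 + 1 = 3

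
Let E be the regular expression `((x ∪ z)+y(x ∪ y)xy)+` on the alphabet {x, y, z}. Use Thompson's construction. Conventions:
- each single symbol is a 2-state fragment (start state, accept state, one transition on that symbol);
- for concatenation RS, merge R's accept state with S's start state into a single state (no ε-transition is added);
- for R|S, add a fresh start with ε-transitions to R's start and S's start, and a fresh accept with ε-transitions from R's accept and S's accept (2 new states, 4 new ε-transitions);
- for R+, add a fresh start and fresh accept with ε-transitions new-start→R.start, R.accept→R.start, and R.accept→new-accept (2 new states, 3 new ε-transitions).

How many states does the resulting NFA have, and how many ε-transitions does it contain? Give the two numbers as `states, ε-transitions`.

18, 14

Per subexpression:
Each of the 7 symbol leaves contributes 2 states and 0 ε-transitions.
  x ∪ z — 6 states, 4 ε-transitions
  (x ∪ z)+ — 8 states, 7 ε-transitions
  x ∪ y — 6 states, 4 ε-transitions
  (x ∪ z)+y(x ∪ y)xy — 16 states, 11 ε-transitions
  ((x ∪ z)+y(x ∪ y)xy)+ — 18 states, 14 ε-transitions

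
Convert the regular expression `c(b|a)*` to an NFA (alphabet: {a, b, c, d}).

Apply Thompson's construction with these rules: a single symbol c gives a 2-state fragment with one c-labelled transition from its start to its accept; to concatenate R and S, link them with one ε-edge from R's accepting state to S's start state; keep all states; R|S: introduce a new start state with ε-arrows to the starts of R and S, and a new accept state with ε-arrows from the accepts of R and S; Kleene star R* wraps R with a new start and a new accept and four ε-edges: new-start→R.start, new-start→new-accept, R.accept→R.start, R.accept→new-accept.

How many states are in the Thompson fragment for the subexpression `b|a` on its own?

6

Fragment for `b|a`:
Each of the 2 symbol leaves contributes a 2-state fragment.
  b|a — 6 states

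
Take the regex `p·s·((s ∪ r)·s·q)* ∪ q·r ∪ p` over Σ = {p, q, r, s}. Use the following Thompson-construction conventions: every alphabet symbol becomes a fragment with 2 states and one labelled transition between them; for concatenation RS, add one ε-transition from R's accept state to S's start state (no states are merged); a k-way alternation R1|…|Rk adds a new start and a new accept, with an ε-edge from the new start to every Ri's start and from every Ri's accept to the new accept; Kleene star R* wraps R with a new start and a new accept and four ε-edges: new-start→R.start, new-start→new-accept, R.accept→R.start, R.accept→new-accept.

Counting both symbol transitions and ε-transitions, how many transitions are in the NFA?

28

Recursing over subexpressions:
Each of the 9 symbol leaves contributes 1 transition (1 symbol, 0 ε).
  s ∪ r : 6 transitions (2 symbol, 4 ε)
  (s ∪ r)·s·q : 10 transitions (4 symbol, 6 ε)
  ((s ∪ r)·s·q)* : 14 transitions (4 symbol, 10 ε)
  p·s·((s ∪ r)·s·q)* : 18 transitions (6 symbol, 12 ε)
  q·r : 3 transitions (2 symbol, 1 ε)
  p·s·((s ∪ r)·s·q)* ∪ q·r ∪ p : 28 transitions (9 symbol, 19 ε)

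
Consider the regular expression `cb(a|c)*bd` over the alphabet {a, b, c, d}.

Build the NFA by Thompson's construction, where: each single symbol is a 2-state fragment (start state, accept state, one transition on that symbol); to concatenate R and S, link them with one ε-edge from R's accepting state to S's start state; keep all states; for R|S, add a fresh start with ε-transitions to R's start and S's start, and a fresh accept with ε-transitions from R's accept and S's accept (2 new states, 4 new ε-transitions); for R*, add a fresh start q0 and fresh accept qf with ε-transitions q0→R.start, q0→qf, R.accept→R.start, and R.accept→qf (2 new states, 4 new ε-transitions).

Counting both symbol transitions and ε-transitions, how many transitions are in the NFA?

18

Recursing over subexpressions:
Each of the 6 symbol leaves contributes 1 transition (1 symbol, 0 ε).
  a|c — 6 transitions (2 symbol, 4 ε)
  (a|c)* — 10 transitions (2 symbol, 8 ε)
  cb(a|c)*bd — 18 transitions (6 symbol, 12 ε)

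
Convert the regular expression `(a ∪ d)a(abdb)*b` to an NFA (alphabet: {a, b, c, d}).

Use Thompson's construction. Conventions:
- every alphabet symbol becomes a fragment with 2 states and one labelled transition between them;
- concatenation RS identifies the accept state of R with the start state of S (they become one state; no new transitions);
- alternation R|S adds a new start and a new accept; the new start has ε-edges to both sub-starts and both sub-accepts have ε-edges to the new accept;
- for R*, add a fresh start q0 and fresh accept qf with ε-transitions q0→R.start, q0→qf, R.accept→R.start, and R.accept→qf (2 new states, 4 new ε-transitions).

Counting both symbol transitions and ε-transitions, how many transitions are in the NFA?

By structural recursion:
Each of the 8 symbol leaves contributes 1 transition (1 symbol, 0 ε).
  a ∪ d — 6 transitions (2 symbol, 4 ε)
  abdb — 4 transitions (4 symbol, 0 ε)
  (abdb)* — 8 transitions (4 symbol, 4 ε)
  (a ∪ d)a(abdb)*b — 16 transitions (8 symbol, 8 ε)

16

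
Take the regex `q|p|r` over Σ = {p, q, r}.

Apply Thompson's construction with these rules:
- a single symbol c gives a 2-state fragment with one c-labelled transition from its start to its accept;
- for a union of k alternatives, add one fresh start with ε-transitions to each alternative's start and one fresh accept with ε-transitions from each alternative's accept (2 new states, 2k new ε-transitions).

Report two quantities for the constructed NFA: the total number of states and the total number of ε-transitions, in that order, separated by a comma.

8, 6

Recursing over subexpressions:
Each of the 3 symbol leaves contributes 2 states and 0 ε-transitions.
  q|p|r → 8 states, 6 ε-transitions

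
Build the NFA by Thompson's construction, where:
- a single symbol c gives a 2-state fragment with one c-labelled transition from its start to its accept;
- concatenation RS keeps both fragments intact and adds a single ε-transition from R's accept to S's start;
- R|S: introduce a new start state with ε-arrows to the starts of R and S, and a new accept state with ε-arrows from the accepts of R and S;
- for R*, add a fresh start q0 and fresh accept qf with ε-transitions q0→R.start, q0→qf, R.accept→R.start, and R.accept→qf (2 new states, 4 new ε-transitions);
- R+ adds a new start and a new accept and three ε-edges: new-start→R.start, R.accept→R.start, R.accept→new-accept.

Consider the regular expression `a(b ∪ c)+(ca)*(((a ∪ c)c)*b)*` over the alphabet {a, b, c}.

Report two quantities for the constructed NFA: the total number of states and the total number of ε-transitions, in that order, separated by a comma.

By structural recursion:
Each of the 9 symbol leaves contributes 2 states and 0 ε-transitions.
  b ∪ c = 6 states, 4 ε-transitions
  (b ∪ c)+ = 8 states, 7 ε-transitions
  ca = 4 states, 1 ε-transition
  (ca)* = 6 states, 5 ε-transitions
  a ∪ c = 6 states, 4 ε-transitions
  (a ∪ c)c = 8 states, 5 ε-transitions
  ((a ∪ c)c)* = 10 states, 9 ε-transitions
  ((a ∪ c)c)*b = 12 states, 10 ε-transitions
  (((a ∪ c)c)*b)* = 14 states, 14 ε-transitions
  a(b ∪ c)+(ca)*(((a ∪ c)c)*b)* = 30 states, 29 ε-transitions

30, 29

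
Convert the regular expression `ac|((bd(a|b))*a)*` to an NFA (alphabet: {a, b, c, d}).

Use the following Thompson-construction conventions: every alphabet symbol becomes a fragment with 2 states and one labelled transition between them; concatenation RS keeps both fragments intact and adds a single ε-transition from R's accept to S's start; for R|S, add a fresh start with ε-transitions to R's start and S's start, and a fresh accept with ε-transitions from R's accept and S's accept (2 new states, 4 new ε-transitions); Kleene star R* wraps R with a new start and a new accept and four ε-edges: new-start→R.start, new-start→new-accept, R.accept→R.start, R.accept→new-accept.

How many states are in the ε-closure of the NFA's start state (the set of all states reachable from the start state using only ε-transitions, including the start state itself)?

9

Work bottom-up. For each fragment F, track |ε-closure(F.start)| and whether F's accept lies in that closure (i.e. whether F accepts ε). A single-symbol fragment has closure size 1 and does not accept ε.
  ac : same as the first factor's closure: |closure| = 1
  a|b : |closure| = 1 + 1 + 1 = 3 (the new accept is not ε-reachable since no branch accepts ε)
  bd(a|b) : |closure| equals the left operand's closure size = 1 (its accept is not ε-reachable, so the closure stops there)
  (bd(a|b))* : new start has ε-edges to the inner start and to the new accept, so |closure| = 2 + 1 = 3
  (bd(a|b))*a : the left operand accepts ε, so the closure extends into the next operand (via the concat ε-link); |closure| = 3 + 1 = 4
  ((bd(a|b))*a)* : |closure| = 1 (new start) + 4 (body) + 1 (new accept) = 6
  ac|((bd(a|b))*a)* : |closure| = 1 (new start) + (1 + 6) + 1 (new accept, since some branch ε-reaches its own accept) = 9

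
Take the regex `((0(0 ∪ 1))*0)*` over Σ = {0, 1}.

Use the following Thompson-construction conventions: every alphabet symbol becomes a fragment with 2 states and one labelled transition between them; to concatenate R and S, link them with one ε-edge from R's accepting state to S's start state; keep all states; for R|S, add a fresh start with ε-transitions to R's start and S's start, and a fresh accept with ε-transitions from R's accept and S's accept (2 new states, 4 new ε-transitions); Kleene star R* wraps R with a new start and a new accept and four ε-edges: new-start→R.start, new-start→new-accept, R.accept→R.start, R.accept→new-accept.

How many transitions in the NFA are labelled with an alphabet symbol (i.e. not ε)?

4

By structural recursion:
Each of the 4 symbol leaves contributes exactly 1 symbol transition.
  0 ∪ 1 : 2 symbol transitions
  0(0 ∪ 1) : 3 symbol transitions
  (0(0 ∪ 1))* : 3 symbol transitions
  (0(0 ∪ 1))*0 : 4 symbol transitions
  ((0(0 ∪ 1))*0)* : 4 symbol transitions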